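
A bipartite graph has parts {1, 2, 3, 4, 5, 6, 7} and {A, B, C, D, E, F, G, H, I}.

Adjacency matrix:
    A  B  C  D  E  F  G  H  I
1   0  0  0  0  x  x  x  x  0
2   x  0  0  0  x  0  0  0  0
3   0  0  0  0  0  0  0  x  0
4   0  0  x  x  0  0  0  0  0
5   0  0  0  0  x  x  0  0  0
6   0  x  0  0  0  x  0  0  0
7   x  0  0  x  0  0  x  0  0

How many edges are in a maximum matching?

7

A valid assignment of size 7: 1→E, 2→A, 3→H, 4→C, 5→F, 6→B, 7→G.
This saturates every left vertex, so 7 is the maximum.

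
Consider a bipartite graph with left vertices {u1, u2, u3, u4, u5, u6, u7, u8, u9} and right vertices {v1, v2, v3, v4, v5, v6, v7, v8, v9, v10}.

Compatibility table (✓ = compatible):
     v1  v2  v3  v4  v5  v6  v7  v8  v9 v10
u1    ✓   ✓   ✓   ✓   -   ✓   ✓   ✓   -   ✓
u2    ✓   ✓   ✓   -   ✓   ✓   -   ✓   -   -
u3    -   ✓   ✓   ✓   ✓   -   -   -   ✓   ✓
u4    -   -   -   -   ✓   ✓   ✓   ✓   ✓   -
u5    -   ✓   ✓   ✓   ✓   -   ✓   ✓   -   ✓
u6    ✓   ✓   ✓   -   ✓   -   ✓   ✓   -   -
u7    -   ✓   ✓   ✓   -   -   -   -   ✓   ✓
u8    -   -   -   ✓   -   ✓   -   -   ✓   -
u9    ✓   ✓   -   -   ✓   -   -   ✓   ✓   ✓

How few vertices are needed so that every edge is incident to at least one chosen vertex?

9

{u1, u2, u3, u4, u5, u6, u7, u8, u9} is a vertex cover of size 9: every edge has an endpoint in this set.
No smaller cover exists because u1–v6, u2–v3, u3–v9, u4–v5, u5–v8, u6–v1, u7–v2, u8–v4, u9–v10 is a matching of size 9, and a cover must include an endpoint of each of these disjoint edges (König's theorem).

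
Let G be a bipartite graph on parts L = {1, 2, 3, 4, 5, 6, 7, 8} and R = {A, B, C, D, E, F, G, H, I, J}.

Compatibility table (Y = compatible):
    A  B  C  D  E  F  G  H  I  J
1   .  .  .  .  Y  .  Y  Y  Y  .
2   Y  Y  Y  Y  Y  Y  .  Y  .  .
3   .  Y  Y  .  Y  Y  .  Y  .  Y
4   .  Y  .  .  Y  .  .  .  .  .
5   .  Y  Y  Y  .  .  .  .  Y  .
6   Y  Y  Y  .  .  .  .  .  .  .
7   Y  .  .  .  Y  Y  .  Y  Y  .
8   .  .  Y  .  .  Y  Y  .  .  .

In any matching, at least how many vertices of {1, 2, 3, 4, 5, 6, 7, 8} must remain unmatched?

A valid assignment of size 8: 1-G, 2-E, 3-J, 4-B, 5-D, 6-C, 7-A, 8-F.
All 8 left vertices are matched, so no larger matching exists.
That matches 8 of the 8, leaving 0 unmatched; no matching can do better.

0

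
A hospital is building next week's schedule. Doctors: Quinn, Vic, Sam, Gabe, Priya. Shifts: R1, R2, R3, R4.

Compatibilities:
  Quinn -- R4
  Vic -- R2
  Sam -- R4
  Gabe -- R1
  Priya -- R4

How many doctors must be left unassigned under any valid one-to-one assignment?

One maximum matching: Quinn-R4, Vic-R2, Gabe-R1.
The set {Quinn, Sam, Priya} has only 1 neighbour ({R4}), so by Hall's theorem at most 3 of the 5 doctors can be matched.
That matches 3 of the 5, leaving 2 unmatched; no matching can do better.

2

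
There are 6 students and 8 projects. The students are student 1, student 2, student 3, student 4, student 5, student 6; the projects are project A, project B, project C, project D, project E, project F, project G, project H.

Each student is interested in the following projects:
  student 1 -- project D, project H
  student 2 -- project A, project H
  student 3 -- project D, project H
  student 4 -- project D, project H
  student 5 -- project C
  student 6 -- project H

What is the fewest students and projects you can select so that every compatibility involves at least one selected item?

{student 2, student 5, project D, project H} is a vertex cover of size 4: every edge has an endpoint in this set.
No smaller cover exists because student 1–project D, student 2–project A, student 3–project H, student 5–project C is a matching of size 4, and a cover must include an endpoint of each of these disjoint edges (König's theorem).

4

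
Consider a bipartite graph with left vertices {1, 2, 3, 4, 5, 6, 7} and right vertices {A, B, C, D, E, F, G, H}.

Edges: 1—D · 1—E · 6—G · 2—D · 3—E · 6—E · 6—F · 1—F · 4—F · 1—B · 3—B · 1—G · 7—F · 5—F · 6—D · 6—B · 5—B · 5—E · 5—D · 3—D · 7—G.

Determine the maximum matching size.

5

One maximum matching: 1→G, 2→D, 3→E, 4→F, 5→B.
The set {1, 2, 3, 4, 5, 6, 7} has only 5 neighbours ({B, D, E, F, G}), so by Hall's theorem at most 5 of the 7 left vertices can be matched.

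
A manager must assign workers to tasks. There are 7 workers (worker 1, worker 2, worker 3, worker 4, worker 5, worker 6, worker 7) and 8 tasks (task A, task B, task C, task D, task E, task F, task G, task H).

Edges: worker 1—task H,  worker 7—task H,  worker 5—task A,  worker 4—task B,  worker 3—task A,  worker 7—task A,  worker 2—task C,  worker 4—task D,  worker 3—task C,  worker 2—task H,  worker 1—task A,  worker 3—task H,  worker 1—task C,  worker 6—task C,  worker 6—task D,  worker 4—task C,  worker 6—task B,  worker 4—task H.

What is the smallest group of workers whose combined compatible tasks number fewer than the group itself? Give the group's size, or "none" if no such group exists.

Take S = {worker 1, worker 2, worker 3, worker 5}. Its neighbourhood is {task A, task C, task H}, so |N(S)| = 3 < |S| = 4.
Every subset of size less than 4 has at least as many neighbours as members, so 4 is the minimum.

4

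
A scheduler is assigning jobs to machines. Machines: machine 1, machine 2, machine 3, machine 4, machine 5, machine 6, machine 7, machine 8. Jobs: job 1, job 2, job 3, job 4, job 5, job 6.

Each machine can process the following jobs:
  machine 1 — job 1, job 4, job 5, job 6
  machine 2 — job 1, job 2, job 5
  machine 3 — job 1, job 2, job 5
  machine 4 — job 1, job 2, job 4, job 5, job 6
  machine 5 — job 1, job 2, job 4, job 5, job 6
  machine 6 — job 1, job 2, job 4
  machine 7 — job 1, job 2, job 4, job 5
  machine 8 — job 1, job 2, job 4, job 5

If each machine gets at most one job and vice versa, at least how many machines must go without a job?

3

One maximum matching: machine 1–job 6, machine 2–job 1, machine 3–job 2, machine 4–job 4, machine 5–job 5.
The set {machine 1, machine 2, machine 3, machine 4, machine 5, machine 6, machine 7, machine 8} has only 5 neighbours ({job 1, job 2, job 4, job 5, job 6}), so by Hall's theorem at most 5 of the 8 machines can be matched.
That matches 5 of the 8, leaving 3 unmatched; no matching can do better.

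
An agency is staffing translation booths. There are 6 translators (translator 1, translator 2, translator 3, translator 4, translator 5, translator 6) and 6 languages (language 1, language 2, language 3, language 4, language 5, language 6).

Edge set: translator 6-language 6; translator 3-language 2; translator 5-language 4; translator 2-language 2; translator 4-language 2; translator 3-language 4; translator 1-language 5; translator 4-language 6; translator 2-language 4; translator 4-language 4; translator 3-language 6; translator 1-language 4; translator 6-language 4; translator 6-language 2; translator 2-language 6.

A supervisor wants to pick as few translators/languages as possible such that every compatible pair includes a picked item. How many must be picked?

4

The 4 edges translator 1–language 5, translator 2–language 4, translator 3–language 2, translator 4–language 6 form a matching, so any vertex cover needs at least 4 vertices (one per matched edge).
Conversely {translator 1, language 2, language 4, language 6} meets every edge and has exactly 4 vertices, so 4 is optimal.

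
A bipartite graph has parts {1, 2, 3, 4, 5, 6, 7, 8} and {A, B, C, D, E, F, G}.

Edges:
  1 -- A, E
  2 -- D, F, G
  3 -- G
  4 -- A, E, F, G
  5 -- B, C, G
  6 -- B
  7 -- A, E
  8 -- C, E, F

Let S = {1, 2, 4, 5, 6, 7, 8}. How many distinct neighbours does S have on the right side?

7

The union of neighbours of {1, 2, 4, 5, 6, 7, 8} is {A, B, C, D, E, F, G}, which has 7 elements.
Since |N(S)| = 7 ≥ |S| = 7, Hall's condition holds for this subset.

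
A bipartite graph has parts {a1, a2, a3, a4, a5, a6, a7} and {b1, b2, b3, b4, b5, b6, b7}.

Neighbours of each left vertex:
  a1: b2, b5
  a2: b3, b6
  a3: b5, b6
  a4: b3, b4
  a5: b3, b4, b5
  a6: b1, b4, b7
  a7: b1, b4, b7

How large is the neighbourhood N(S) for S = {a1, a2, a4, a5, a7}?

7

The union of neighbours of {a1, a2, a4, a5, a7} is {b1, b2, b3, b4, b5, b6, b7}, which has 7 elements.
Since |N(S)| = 7 ≥ |S| = 5, Hall's condition holds for this subset.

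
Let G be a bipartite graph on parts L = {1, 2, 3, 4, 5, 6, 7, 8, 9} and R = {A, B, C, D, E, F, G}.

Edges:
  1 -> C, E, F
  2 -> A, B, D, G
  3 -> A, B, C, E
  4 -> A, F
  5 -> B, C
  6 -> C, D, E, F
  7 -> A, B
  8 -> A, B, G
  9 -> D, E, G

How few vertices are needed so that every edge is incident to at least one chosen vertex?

7

{A, B, C, D, E, F, G} is a vertex cover of size 7: every edge has an endpoint in this set.
No smaller cover exists because 1–F, 2–G, 3–E, 4–A, 5–C, 6–D, 7–B is a matching of size 7, and a cover must include an endpoint of each of these disjoint edges (König's theorem).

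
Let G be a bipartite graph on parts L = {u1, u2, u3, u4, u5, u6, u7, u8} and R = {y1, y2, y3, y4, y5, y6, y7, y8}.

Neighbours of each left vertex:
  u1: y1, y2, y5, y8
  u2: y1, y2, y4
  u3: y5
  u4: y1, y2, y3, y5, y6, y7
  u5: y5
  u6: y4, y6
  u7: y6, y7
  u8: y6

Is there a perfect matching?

The set {u3, u5} has only 1 neighbour ({y5}), so by Hall's theorem at most 7 of the 8 left vertices can be matched.
Hence no matching covers every left vertex.

No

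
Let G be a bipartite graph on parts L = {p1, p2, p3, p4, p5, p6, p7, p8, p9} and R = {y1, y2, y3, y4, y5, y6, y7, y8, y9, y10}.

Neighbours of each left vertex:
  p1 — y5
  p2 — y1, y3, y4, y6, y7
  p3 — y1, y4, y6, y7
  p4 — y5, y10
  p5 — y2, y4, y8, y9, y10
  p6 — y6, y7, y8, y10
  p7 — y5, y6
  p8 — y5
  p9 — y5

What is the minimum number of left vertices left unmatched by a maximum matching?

A valid assignment of size 7: p1–y5, p2–y7, p3–y1, p4–y10, p5–y4, p6–y8, p7–y6.
The set {p1, p8, p9} has only 1 neighbour ({y5}), so by Hall's theorem at most 7 of the 9 left vertices can be matched.
That matches 7 of the 9, leaving 2 unmatched; no matching can do better.

2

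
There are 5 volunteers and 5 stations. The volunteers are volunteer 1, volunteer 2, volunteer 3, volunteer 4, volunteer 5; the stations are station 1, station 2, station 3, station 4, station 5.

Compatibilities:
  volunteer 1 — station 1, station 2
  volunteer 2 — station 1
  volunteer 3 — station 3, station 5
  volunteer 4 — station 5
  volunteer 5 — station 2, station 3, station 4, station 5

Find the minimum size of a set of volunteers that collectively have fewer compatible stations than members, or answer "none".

none

A matching saturating every volunteer exists, for instance volunteer 1→station 2, volunteer 2→station 1, volunteer 3→station 3, volunteer 4→station 5, volunteer 5→station 4.
By Hall's marriage theorem, this means |N(S)| ≥ |S| for every subset S, so no violating subset exists.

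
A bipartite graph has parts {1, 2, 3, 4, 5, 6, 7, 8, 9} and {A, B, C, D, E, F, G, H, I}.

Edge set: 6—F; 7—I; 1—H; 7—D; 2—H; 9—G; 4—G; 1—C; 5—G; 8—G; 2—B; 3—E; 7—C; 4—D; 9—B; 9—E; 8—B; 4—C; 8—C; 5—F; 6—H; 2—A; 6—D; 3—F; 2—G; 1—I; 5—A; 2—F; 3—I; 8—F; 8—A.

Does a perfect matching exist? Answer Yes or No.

A valid assignment of size 9: 1-I, 2-H, 3-E, 4-C, 5-A, 6-F, 7-D, 8-G, 9-B.
All 9 left vertices are covered.

Yes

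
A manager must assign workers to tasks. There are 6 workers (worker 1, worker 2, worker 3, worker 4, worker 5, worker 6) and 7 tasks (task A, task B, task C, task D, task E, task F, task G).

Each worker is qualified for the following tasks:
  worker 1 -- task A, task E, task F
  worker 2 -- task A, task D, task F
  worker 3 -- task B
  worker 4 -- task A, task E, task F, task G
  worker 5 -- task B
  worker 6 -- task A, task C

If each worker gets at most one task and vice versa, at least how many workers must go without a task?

1

A valid assignment of size 5: worker 1–task E, worker 2–task D, worker 3–task B, worker 4–task G, worker 6–task A.
The set {worker 3, worker 5} has only 1 neighbour ({task B}), so by Hall's theorem at most 5 of the 6 workers can be matched.
That matches 5 of the 6, leaving 1 unmatched; no matching can do better.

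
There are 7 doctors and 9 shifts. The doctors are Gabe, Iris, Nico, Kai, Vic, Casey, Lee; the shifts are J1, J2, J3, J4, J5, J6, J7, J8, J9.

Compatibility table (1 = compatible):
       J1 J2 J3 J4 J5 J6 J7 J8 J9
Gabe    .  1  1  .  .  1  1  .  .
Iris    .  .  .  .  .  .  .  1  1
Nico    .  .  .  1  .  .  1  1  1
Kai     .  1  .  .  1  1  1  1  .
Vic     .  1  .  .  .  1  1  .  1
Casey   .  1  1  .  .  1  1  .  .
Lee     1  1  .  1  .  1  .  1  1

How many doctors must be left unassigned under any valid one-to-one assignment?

For example, pair Gabe-J3, Iris-J8, Nico-J7, Kai-J5, Vic-J9, Casey-J2, Lee-J6.
All 7 doctors are matched, so no larger matching exists.
That matches 7 of the 7, leaving 0 unmatched; no matching can do better.

0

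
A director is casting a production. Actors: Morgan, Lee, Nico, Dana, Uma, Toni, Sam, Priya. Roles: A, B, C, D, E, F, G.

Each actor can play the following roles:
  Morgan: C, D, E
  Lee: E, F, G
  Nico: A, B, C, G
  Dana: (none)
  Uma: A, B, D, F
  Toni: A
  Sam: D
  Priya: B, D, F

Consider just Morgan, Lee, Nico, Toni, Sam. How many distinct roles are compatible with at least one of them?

The union of neighbours of {Morgan, Lee, Nico, Toni, Sam} is {A, B, C, D, E, F, G}, which has 7 elements.
Since |N(S)| = 7 ≥ |S| = 5, Hall's condition holds for this subset.

7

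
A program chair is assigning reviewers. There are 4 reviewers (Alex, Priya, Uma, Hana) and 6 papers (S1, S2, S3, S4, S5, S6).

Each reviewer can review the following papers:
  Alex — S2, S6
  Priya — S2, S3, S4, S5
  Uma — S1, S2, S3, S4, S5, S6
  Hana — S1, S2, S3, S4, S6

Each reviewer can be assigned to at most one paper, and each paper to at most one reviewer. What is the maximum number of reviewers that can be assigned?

For example, pair Alex-S6, Priya-S4, Uma-S3, Hana-S2.
This saturates every reviewer, so 4 is the maximum.

4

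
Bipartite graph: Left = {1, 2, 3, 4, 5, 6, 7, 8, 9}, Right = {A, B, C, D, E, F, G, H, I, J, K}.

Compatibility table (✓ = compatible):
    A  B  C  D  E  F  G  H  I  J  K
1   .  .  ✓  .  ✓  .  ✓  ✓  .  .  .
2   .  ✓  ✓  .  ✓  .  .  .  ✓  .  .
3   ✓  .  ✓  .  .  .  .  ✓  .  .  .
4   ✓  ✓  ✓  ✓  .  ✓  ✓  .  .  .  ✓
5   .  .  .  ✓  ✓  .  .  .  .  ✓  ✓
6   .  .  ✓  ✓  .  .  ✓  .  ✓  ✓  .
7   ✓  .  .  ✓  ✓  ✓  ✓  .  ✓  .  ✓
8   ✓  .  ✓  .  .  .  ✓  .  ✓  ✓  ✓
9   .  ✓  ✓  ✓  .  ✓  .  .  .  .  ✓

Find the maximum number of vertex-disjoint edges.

A valid assignment of size 9: 1–C, 2–B, 3–H, 4–G, 5–D, 6–J, 7–E, 8–A, 9–K.
This saturates every left vertex, so 9 is the maximum.

9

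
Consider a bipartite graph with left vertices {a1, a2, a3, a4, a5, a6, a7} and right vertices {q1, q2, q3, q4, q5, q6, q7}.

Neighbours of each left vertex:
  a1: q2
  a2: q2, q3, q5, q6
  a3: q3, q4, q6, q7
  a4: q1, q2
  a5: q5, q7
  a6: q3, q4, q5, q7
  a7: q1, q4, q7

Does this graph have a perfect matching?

A valid assignment of size 7: a1–q2, a2–q6, a3–q3, a4–q1, a5–q5, a6–q7, a7–q4.
All 7 left vertices are covered.

Yes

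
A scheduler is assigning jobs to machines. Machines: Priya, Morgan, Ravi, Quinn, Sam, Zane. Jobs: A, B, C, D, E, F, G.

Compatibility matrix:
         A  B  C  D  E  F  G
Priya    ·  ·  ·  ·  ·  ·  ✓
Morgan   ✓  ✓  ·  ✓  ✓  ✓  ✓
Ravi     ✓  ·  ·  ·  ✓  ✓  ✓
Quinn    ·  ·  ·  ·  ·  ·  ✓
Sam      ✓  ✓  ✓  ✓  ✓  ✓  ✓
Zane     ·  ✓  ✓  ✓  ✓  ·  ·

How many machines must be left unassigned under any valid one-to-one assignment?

1

A valid assignment of size 5: Priya→G, Morgan→E, Ravi→F, Sam→A, Zane→B.
The set {Priya, Quinn} has only 1 neighbour ({G}), so by Hall's theorem at most 5 of the 6 machines can be matched.
That matches 5 of the 6, leaving 1 unmatched; no matching can do better.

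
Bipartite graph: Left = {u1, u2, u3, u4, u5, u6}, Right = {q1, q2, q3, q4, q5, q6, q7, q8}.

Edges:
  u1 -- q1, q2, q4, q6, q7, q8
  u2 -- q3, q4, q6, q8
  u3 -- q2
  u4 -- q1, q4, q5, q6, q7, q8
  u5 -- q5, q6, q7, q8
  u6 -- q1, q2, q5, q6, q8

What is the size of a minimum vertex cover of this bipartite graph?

{u1, u2, u3, u4, u5, u6} is a vertex cover of size 6: every edge has an endpoint in this set.
No smaller cover exists because u1–q1, u2–q8, u3–q2, u4–q4, u5–q7, u6–q6 is a matching of size 6, and a cover must include an endpoint of each of these disjoint edges (König's theorem).

6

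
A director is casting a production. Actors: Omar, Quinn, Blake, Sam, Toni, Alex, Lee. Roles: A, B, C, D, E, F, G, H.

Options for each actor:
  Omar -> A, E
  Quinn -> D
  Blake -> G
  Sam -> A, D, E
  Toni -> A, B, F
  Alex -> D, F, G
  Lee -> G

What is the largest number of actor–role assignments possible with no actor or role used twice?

6

For example, pair Omar-A, Quinn-D, Blake-G, Sam-E, Toni-B, Alex-F.
The set {Blake, Lee} has only 1 neighbour ({G}), so by Hall's theorem at most 6 of the 7 actors can be matched.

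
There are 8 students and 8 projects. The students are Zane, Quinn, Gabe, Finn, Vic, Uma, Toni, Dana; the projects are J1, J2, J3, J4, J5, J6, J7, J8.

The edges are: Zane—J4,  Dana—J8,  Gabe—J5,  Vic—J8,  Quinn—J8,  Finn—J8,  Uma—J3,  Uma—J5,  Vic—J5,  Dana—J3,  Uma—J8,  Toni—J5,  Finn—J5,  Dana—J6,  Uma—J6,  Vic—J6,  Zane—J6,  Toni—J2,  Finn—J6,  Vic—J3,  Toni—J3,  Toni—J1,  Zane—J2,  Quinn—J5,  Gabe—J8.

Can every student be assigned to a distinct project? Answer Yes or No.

No

The set {Quinn, Gabe, Finn, Vic, Uma, Dana} has only 4 neighbours ({J3, J5, J6, J8}), so by Hall's theorem at most 6 of the 8 students can be matched.
Hence no matching covers every student.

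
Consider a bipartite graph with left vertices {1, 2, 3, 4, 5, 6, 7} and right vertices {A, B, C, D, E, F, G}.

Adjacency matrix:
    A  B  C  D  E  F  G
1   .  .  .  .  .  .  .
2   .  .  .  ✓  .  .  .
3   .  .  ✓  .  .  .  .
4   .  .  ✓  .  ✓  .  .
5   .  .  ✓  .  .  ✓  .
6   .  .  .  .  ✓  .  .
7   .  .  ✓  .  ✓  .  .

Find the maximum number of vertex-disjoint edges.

4

For example, pair 2-D, 3-C, 4-E, 5-F.
The set {1, 3, 4, 6, 7} has only 2 neighbours ({C, E}), so by Hall's theorem at most 4 of the 7 left vertices can be matched.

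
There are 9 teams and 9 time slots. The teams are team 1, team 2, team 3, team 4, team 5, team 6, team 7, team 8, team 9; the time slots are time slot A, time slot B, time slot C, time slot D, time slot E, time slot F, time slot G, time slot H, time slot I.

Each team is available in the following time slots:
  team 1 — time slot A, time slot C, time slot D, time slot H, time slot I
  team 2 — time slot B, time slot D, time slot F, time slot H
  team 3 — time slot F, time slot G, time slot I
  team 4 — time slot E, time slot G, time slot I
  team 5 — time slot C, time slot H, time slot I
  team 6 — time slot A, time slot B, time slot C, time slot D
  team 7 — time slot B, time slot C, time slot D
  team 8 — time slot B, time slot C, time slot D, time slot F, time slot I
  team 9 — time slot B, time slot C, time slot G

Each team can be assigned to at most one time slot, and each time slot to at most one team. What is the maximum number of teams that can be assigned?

9

One maximum matching: team 1-time slot C, team 2-time slot H, team 3-time slot F, team 4-time slot E, team 5-time slot I, team 6-time slot A, team 7-time slot B, team 8-time slot D, team 9-time slot G.
All 9 teams are matched, so no larger matching exists.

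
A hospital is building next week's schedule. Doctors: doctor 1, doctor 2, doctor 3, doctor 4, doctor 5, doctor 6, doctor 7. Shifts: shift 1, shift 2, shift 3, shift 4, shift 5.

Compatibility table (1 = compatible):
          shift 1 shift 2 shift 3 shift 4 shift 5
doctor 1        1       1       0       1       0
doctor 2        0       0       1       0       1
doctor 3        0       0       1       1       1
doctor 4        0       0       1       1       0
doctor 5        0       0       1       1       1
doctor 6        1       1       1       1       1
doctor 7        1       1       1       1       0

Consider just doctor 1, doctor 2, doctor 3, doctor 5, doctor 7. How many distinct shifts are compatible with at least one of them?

5

The union of neighbours of {doctor 1, doctor 2, doctor 3, doctor 5, doctor 7} is {shift 1, shift 2, shift 3, shift 4, shift 5}, which has 5 elements.
Since |N(S)| = 5 ≥ |S| = 5, Hall's condition holds for this subset.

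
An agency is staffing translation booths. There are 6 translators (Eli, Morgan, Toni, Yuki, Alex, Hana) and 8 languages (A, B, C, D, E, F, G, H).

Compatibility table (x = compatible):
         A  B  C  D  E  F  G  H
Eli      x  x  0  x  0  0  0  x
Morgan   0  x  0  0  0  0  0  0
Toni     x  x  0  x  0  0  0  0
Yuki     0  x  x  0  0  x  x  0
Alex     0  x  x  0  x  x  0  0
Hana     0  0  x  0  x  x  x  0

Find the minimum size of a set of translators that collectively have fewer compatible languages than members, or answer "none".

none

A matching saturating every translator exists, for instance Eli→H, Morgan→B, Toni→D, Yuki→F, Alex→C, Hana→E.
By Hall's marriage theorem, this means |N(S)| ≥ |S| for every subset S, so no violating subset exists.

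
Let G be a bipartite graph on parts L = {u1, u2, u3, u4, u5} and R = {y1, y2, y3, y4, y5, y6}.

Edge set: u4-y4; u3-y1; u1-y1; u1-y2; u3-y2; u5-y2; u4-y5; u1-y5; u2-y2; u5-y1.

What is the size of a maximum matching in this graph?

4

One maximum matching: u1→y5, u2→y2, u3→y1, u4→y4.
The set {u2, u3, u5} has only 2 neighbours ({y1, y2}), so by Hall's theorem at most 4 of the 5 left vertices can be matched.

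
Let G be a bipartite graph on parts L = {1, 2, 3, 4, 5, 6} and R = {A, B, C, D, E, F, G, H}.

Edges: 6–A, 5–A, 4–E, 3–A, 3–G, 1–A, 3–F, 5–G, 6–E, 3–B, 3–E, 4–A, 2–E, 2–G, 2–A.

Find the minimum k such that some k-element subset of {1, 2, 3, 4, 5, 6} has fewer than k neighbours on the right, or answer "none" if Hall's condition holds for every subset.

Take S = {1, 4, 6}. Its neighbourhood is {A, E}, so |N(S)| = 2 < |S| = 3.
Every subset of size less than 3 has at least as many neighbours as members, so 3 is the minimum.

3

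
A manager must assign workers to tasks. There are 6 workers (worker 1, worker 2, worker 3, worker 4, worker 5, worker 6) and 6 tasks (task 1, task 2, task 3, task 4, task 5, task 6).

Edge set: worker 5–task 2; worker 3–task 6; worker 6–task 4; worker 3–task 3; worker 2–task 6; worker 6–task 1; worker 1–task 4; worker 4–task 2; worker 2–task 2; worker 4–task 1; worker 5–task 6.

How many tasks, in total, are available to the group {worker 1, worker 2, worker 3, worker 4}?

The union of neighbours of {worker 1, worker 2, worker 3, worker 4} is {task 1, task 2, task 3, task 4, task 6}, which has 5 elements.
Since |N(S)| = 5 ≥ |S| = 4, Hall's condition holds for this subset.

5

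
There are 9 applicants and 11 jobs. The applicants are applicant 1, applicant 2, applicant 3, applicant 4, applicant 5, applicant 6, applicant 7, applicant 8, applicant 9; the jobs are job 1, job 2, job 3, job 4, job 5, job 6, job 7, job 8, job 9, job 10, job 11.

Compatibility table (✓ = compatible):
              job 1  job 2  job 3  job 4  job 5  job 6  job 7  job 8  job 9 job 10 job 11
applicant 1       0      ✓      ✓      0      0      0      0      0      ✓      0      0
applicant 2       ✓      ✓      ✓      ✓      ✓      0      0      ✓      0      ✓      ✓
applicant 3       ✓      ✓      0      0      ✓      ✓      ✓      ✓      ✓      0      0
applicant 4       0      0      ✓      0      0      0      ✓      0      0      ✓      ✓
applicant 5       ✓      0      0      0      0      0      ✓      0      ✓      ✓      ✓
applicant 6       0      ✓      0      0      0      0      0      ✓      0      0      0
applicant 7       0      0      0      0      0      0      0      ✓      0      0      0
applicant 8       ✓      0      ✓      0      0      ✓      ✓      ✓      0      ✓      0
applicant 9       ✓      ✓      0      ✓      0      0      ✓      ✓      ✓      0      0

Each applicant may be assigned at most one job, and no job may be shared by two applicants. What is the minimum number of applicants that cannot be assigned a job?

0

For example, pair applicant 1→job 3, applicant 2→job 5, applicant 3→job 6, applicant 4→job 7, applicant 5→job 11, applicant 6→job 2, applicant 7→job 8, applicant 8→job 1, applicant 9→job 9.
This saturates every applicant, so 9 is the maximum.
That matches 9 of the 9, leaving 0 unmatched; no matching can do better.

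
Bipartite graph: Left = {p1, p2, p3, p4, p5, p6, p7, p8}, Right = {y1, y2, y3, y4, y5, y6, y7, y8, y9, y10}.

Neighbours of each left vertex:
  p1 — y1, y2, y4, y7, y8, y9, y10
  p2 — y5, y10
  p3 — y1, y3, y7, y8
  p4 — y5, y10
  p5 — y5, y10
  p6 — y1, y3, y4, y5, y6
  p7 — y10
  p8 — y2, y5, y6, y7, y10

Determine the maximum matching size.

One maximum matching: p1→y4, p2→y5, p3→y3, p4→y10, p6→y6, p8→y7.
The set {p2, p4, p5, p7} has only 2 neighbours ({y10, y5}), so by Hall's theorem at most 6 of the 8 left vertices can be matched.

6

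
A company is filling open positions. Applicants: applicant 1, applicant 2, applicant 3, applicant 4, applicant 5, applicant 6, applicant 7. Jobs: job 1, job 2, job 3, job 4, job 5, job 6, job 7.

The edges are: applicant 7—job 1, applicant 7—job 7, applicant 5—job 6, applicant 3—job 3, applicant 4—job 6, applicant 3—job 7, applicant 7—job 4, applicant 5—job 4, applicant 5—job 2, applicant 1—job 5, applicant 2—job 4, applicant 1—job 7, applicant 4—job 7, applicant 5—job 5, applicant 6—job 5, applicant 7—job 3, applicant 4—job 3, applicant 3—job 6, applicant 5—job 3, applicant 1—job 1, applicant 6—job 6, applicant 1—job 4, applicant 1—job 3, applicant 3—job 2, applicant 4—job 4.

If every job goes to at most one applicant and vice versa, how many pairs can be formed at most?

A valid assignment of size 7: applicant 1–job 1, applicant 2–job 4, applicant 3–job 7, applicant 4–job 6, applicant 5–job 2, applicant 6–job 5, applicant 7–job 3.
All 7 applicants are matched, so no larger matching exists.

7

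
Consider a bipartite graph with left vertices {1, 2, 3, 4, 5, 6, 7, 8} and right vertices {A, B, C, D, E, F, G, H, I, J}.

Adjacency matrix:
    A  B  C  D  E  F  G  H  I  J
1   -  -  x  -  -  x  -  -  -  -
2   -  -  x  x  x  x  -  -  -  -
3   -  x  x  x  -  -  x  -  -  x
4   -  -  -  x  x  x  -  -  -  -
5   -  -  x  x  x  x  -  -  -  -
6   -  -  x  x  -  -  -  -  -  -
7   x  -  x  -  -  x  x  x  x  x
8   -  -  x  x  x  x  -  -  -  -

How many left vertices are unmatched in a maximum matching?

For example, pair 1-F, 2-C, 3-G, 4-D, 5-E, 7-J.
The set {1, 2, 4, 5, 6, 8} has only 4 neighbours ({C, D, E, F}), so by Hall's theorem at most 6 of the 8 left vertices can be matched.
That matches 6 of the 8, leaving 2 unmatched; no matching can do better.

2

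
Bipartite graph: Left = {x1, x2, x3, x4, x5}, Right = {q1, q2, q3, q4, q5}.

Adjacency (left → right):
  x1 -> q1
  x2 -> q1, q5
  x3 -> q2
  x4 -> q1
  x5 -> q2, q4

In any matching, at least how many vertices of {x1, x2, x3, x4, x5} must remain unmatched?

1

For example, pair x1→q1, x2→q5, x3→q2, x5→q4.
The set {x1, x4} has only 1 neighbour ({q1}), so by Hall's theorem at most 4 of the 5 left vertices can be matched.
That matches 4 of the 5, leaving 1 unmatched; no matching can do better.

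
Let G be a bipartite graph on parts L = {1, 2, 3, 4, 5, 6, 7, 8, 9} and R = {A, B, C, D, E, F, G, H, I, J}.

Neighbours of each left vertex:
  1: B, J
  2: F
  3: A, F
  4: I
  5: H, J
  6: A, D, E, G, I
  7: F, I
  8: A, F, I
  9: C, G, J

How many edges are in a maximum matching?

7

For example, pair 1→B, 2→F, 3→A, 4→I, 5→H, 6→G, 9→J.
The set {2, 3, 4, 7, 8} has only 3 neighbours ({A, F, I}), so by Hall's theorem at most 7 of the 9 left vertices can be matched.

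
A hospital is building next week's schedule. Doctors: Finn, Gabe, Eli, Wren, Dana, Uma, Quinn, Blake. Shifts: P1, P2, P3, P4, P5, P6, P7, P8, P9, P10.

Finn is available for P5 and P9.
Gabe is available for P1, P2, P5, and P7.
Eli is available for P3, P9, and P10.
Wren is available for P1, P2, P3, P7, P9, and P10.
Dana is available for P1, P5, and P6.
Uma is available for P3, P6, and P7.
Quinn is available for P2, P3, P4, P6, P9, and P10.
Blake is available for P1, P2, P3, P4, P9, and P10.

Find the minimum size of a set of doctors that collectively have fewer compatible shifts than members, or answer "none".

none

A matching saturating every doctor exists, for instance Finn→P9, Gabe→P7, Eli→P10, Wren→P3, Dana→P5, Uma→P6, Quinn→P2, Blake→P1.
By Hall's marriage theorem, this means |N(S)| ≥ |S| for every subset S, so no violating subset exists.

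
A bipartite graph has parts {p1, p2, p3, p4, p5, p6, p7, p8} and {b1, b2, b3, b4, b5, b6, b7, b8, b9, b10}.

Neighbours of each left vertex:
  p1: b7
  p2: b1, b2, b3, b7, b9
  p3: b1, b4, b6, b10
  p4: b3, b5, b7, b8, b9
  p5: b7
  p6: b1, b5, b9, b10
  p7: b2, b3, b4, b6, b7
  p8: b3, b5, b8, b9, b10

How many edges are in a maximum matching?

One maximum matching: p1–b7, p2–b1, p3–b4, p4–b8, p6–b9, p7–b6, p8–b5.
The set {p1, p5} has only 1 neighbour ({b7}), so by Hall's theorem at most 7 of the 8 left vertices can be matched.

7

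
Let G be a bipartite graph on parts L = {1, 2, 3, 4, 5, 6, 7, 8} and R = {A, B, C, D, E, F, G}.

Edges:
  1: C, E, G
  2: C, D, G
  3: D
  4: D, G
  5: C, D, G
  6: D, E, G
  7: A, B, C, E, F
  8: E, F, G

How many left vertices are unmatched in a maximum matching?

A valid assignment of size 6: 1–E, 2–C, 3–D, 4–G, 7–A, 8–F.
The set {1, 2, 3, 4, 5, 6} has only 4 neighbours ({C, D, E, G}), so by Hall's theorem at most 6 of the 8 left vertices can be matched.
That matches 6 of the 8, leaving 2 unmatched; no matching can do better.

2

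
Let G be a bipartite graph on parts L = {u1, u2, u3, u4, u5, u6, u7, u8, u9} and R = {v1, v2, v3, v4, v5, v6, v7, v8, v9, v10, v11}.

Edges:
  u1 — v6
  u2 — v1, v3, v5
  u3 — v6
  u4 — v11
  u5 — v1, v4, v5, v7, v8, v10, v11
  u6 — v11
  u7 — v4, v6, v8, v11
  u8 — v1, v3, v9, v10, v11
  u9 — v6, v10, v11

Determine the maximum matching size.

7

One maximum matching: u1→v6, u2→v1, u4→v11, u5→v5, u7→v4, u8→v3, u9→v10.
The set {u1, u3, u4, u6} has only 2 neighbours ({v11, v6}), so by Hall's theorem at most 7 of the 9 left vertices can be matched.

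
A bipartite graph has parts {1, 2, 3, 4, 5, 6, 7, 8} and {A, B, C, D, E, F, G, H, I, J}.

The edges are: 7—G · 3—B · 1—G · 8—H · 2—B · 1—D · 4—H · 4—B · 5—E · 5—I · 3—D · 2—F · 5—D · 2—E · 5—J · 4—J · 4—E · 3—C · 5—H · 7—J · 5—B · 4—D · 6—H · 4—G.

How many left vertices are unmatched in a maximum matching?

For example, pair 1–D, 2–B, 3–C, 4–G, 5–E, 6–H, 7–J.
The set {6, 8} has only 1 neighbour ({H}), so by Hall's theorem at most 7 of the 8 left vertices can be matched.
That matches 7 of the 8, leaving 1 unmatched; no matching can do better.

1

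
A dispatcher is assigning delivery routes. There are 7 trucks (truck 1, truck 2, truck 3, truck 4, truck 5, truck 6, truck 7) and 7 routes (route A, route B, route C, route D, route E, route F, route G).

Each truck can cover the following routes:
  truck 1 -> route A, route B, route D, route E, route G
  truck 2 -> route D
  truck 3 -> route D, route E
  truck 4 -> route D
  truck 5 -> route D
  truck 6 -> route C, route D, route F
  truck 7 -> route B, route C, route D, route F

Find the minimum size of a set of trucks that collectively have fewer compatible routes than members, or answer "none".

Take S = {truck 2, truck 4}. Its neighbourhood is {route D}, so |N(S)| = 1 < |S| = 2.
No single vertex violates Hall's condition since each has at least one neighbour, so 2 is the minimum.

2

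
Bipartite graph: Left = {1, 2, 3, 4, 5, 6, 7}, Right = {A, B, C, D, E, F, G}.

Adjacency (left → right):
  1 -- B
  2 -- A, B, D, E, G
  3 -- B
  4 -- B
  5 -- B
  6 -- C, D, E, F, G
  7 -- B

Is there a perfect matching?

The set {1, 3, 4, 5, 7} has only 1 neighbour ({B}), so by Hall's theorem at most 3 of the 7 left vertices can be matched.
Hence no matching covers every left vertex.

No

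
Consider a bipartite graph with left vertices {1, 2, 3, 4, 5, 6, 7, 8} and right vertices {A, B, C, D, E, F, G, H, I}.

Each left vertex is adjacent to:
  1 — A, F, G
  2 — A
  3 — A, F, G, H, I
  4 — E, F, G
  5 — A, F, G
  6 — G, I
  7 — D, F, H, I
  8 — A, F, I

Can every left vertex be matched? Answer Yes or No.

No

The set {1, 2, 5, 6, 8} has only 4 neighbours ({A, F, G, I}), so by Hall's theorem at most 7 of the 8 left vertices can be matched.
Hence no matching covers every left vertex.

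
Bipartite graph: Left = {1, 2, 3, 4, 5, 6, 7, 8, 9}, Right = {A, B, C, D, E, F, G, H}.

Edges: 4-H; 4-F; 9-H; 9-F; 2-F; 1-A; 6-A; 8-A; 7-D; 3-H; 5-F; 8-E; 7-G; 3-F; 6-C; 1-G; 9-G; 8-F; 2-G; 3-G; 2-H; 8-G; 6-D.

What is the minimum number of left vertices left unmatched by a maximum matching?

For example, pair 1→A, 2→H, 3→G, 4→F, 6→C, 7→D, 8→E.
The set {2, 3, 4, 5, 9} has only 3 neighbours ({F, G, H}), so by Hall's theorem at most 7 of the 9 left vertices can be matched.
That matches 7 of the 9, leaving 2 unmatched; no matching can do better.

2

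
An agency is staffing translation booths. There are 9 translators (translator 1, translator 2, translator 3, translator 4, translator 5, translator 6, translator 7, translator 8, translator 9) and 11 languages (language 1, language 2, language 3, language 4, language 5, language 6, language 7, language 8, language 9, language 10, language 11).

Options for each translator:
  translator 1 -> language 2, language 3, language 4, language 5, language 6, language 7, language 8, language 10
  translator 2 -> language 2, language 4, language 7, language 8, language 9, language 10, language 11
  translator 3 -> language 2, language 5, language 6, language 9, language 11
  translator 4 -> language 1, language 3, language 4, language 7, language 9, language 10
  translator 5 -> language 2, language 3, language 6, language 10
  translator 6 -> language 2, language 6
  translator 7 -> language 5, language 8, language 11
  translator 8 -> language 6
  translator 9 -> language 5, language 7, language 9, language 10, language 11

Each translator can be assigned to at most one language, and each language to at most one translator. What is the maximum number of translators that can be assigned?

For example, pair translator 1→language 8, translator 2→language 11, translator 3→language 9, translator 4→language 7, translator 5→language 3, translator 6→language 2, translator 7→language 5, translator 8→language 6, translator 9→language 10.
All 9 translators are matched, so no larger matching exists.

9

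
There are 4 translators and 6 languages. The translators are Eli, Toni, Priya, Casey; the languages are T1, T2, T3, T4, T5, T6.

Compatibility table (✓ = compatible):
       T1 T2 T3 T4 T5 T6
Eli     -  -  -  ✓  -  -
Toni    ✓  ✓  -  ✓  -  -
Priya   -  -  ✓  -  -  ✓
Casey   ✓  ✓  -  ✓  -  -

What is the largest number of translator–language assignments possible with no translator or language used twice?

4

For example, pair Eli–T4, Toni–T1, Priya–T6, Casey–T2.
All 4 translators are matched, so no larger matching exists.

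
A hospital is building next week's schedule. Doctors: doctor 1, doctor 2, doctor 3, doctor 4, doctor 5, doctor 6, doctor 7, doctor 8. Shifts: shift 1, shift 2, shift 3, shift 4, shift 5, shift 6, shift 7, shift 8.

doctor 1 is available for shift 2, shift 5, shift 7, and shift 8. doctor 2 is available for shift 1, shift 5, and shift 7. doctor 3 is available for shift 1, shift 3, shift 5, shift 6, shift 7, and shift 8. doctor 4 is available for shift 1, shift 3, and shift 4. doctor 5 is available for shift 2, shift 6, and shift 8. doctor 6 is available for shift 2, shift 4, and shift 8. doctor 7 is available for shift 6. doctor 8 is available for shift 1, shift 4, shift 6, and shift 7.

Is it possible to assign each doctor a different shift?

Yes

One maximum matching: doctor 1-shift 5, doctor 2-shift 1, doctor 3-shift 7, doctor 4-shift 3, doctor 5-shift 8, doctor 6-shift 2, doctor 7-shift 6, doctor 8-shift 4.
All 8 doctors are covered.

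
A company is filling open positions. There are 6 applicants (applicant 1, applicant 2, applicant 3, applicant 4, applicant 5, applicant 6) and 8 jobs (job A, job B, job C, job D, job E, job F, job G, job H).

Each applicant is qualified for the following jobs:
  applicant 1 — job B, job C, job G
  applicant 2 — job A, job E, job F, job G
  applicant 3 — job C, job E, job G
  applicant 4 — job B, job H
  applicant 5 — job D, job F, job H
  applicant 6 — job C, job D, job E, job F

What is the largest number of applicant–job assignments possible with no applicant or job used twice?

One maximum matching: applicant 1-job G, applicant 2-job A, applicant 3-job E, applicant 4-job B, applicant 5-job H, applicant 6-job F.
This saturates every applicant, so 6 is the maximum.

6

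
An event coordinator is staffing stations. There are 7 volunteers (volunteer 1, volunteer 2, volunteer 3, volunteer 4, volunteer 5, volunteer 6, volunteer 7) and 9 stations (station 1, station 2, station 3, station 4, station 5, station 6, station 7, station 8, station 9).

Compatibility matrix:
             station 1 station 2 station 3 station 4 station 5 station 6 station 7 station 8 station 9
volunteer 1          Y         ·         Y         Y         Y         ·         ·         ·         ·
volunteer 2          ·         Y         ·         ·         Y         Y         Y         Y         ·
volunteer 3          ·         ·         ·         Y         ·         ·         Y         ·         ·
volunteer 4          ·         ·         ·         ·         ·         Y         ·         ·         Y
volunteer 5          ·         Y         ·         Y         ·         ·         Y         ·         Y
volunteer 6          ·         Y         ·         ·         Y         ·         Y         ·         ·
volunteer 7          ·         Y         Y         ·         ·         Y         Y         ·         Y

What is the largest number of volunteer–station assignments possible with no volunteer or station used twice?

For example, pair volunteer 1→station 1, volunteer 2→station 2, volunteer 3→station 4, volunteer 4→station 6, volunteer 5→station 9, volunteer 6→station 5, volunteer 7→station 7.
All 7 volunteers are matched, so no larger matching exists.

7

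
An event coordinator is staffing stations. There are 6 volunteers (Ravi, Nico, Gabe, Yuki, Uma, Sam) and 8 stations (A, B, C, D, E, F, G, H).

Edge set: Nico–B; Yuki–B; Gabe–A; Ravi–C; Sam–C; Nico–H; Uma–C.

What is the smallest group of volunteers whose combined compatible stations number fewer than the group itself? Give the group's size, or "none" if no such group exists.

2

Take S = {Ravi, Uma}. Its neighbourhood is {C}, so |N(S)| = 1 < |S| = 2.
No single vertex violates Hall's condition since each has at least one neighbour, so 2 is the minimum.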